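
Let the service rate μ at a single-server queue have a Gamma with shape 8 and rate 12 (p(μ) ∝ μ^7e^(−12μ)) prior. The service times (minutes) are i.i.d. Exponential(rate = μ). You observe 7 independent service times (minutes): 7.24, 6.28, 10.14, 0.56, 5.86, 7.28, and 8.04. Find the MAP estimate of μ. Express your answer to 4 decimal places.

μ̂_MAP = 0.2439

The Exponential(rate=μ) likelihood is ∝ μ^n e^(−μΣtᵢ). Here n = 7 and Σtᵢ = 7.24 + 6.28 + 10.14 + 0.56 + 5.86 + 7.28 + 8.04 = 45.40.
Posterior ∝ μ^7e^(−12μ) · μ^7e^(−45.40μ) = μ^14e^(−57.40μ), i.e. Gamma(15, 57.40).
Mode = (a−1)/b = 14/57.40 ≈ 0.2439.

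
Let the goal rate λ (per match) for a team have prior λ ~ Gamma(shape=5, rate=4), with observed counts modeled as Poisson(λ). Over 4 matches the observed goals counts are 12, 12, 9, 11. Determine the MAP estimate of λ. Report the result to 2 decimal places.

λ̂_MAP = 6.00

Σxᵢ = 12+12+9+11 = 44, with n = 4.
Posterior ∝ λ^4e^(−4λ) · λ^44e^(−4λ) = λ^48e^(−8λ), i.e. Gamma(shape=49, rate=8).
The mode of a Gamma(a, b) with a ≥ 1 (shape–rate) is (a−1)/b = 48/8 ≈ 6.00.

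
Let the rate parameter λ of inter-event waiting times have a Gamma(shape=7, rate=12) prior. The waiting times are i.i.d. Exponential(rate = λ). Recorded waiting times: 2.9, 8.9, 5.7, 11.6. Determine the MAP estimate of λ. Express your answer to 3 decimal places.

The Exponential(rate=λ) likelihood is ∝ λ^n e^(−λΣtᵢ). Here n = 4 and Σtᵢ = 2.9 + 8.9 + 5.7 + 11.6 = 29.1.
Posterior ∝ λ^6e^(−12λ) · λ^4e^(−29.1λ) = λ^10e^(−41.1λ), i.e. Gamma(11, 41.1).
Mode = (a−1)/b = 10/41.1 ≈ 0.243.

λ̂_MAP = 0.243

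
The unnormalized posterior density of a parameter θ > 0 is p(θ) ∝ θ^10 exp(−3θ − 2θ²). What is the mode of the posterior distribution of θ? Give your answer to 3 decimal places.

ℓ'(θ) = 10/θ − 3 − 4θ. Setting this to zero and multiplying by θ: 4θ² + 3θ − 10 = 0.
θ = (−3 + √(3² + 4·4·10)) / (2·4) = (−3 + √169) / 8 = (−3 + 13)/8 = 5/4.
ℓ''(θ) = −10/θ² − 4 < 0, confirming a maximum.

θ̂_MAP = 1.250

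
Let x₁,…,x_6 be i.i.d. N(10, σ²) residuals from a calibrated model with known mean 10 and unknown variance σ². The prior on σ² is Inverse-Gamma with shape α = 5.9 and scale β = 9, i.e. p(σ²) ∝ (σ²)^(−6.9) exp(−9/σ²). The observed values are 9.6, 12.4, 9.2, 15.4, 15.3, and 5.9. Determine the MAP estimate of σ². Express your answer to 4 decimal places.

Sum of squared deviations about the known mean: SS = (9.6−10)² + (12.4−10)² + (9.2−10)² + (15.4−10)² + (15.3−10)² + (5.9−10)² = 80.62.
The Normal likelihood contributes (σ²)^(−n/2) exp(−SS/(2σ²)), so the posterior is Inverse-Gamma(α + n/2, β + SS/2) = Inverse-Gamma(8.9, 49.31).
The mode of Inverse-Gamma(a, b) is b/(a+1) = 49.31/9.9 ≈ 4.9808.

σ̂²_MAP = 4.9808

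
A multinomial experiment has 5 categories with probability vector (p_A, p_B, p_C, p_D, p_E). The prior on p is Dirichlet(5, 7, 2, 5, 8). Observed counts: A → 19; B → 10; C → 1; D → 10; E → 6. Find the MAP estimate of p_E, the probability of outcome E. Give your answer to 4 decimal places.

The posterior is Dirichlet(αᵢ + nᵢ) = Dirichlet(24, 17, 3, 15, 14).
For a Dirichlet(a₁,…,a_K) with all aᵢ > 1, the mode has j-th component (aⱼ − 1)/(Σaᵢ − K).
Here Σaᵢ = 73 and K = 5, so p_E = (14 − 1)/(73 − 5) = 13/68 ≈ 0.1912.

MAP estimate of p_E = 0.1912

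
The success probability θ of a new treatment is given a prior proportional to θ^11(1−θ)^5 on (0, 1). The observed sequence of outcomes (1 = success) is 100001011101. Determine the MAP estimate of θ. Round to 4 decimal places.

θ̂_MAP = 0.6071

The prior density ∝ θ^11(1−θ)^5 is the kernel of Beta(12, 6).
Data: 6 successes in 12 trials (from the sequence). The binomial likelihood contributes θ^6(1−θ)^6, so the posterior is Beta(12+6, 6+6) = Beta(18, 12).
For Beta(a, b) with a, b > 1 the mode is (a−1)/(a+b−2) = 17/28 ≈ 0.6071.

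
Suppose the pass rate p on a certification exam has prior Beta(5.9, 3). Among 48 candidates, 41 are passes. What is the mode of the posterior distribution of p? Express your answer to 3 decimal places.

p̂_MAP = 0.836

Prior: Beta(5.9, 3).
Data: 41 successes in 48 trials. The binomial likelihood contributes p^41(1−p)^7, so the posterior is Beta(5.9+41, 3+7) = Beta(46.9, 10).
For Beta(a, b) with a, b > 1 the mode is (a−1)/(a+b−2) = 45.9/54.9 ≈ 0.836.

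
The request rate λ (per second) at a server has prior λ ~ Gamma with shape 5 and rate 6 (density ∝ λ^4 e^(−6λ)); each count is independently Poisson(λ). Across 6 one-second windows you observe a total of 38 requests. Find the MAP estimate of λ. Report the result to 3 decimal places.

λ̂_MAP = 3.500

Σxᵢ = 38, n = 6.
Posterior ∝ λ^4e^(−6λ) · λ^38e^(−6λ) = λ^42e^(−12λ), i.e. Gamma(shape=43, rate=12).
The mode of a Gamma(a, b) with a ≥ 1 (shape–rate) is (a−1)/b = 42/12 ≈ 3.500.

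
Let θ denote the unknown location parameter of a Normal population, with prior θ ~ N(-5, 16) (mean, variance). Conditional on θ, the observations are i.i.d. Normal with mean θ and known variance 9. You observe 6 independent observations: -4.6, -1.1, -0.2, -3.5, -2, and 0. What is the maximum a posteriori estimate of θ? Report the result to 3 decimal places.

θ̂_MAP = -2.166

n = 6; x̄ = ((-4.6) + (-1.1) + (-0.2) + (-3.5) + (-2) + 0)/6 = -11.4/6 = -1.9.
For a Normal prior and Normal likelihood with known variance, the posterior is Normal; its mode equals its mean, the precision-weighted average.
Prior precision 1/σ₀² = 1/16 = 0.0625; data precision n/σ² = 6/9 = 2/3.
θ̂ = (0.0625·(-5) + (2/3)·(-1.9)) / (0.0625 + 2/3) = (-379/240)/(35/48) = -379/175 ≈ -2.166.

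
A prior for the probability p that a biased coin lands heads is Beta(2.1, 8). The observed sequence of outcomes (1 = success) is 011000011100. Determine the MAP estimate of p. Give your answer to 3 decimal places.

p̂_MAP = 0.303

Prior: Beta(2.1, 8).
Data: 5 successes in 12 trials (from the sequence). The binomial likelihood contributes p^5(1−p)^7, so the posterior is Beta(2.1+5, 8+7) = Beta(7.1, 15).
For Beta(a, b) with a, b > 1 the mode is (a−1)/(a+b−2) = 6.1/20.1 ≈ 0.303.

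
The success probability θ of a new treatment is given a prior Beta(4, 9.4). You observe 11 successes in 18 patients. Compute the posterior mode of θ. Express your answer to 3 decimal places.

θ̂_MAP = 0.476

Prior: Beta(4, 9.4).
Data: 11 successes in 18 trials. The binomial likelihood contributes θ^11(1−θ)^7, so the posterior is Beta(4+11, 9.4+7) = Beta(15, 16.4).
For Beta(a, b) with a, b > 1 the mode is (a−1)/(a+b−2) = 14/29.4 ≈ 0.476.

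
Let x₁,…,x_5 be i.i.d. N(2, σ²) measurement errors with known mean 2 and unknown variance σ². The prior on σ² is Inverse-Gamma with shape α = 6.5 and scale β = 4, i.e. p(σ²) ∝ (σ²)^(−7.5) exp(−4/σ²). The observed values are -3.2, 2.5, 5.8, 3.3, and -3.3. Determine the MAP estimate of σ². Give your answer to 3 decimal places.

σ̂²_MAP = 3.976

Sum of squared deviations about the known mean: SS = (-3.2−2)² + (2.5−2)² + (5.8−2)² + (3.3−2)² + (-3.3−2)² = 71.51.
The Normal likelihood contributes (σ²)^(−n/2) exp(−SS/(2σ²)), so the posterior is Inverse-Gamma(α + n/2, β + SS/2) = Inverse-Gamma(9, 39.755).
The mode of Inverse-Gamma(a, b) is b/(a+1) = 39.755/10 ≈ 3.976.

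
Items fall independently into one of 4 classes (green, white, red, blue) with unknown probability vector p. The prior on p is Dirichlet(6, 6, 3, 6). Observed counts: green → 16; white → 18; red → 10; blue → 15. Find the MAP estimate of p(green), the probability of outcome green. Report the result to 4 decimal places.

MAP estimate of p(green) = 0.2763

The posterior is Dirichlet(αᵢ + nᵢ) = Dirichlet(22, 24, 13, 21).
For a Dirichlet(a₁,…,a_K) with all aᵢ > 1, the mode has j-th component (aⱼ − 1)/(Σaᵢ − K).
Here Σaᵢ = 80 and K = 4, so p(green) = (22 − 1)/(80 − 4) = 21/76 ≈ 0.2763.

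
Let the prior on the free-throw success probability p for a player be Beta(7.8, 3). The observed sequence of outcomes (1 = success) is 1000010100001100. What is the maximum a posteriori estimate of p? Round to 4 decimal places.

p̂_MAP = 0.4758

Prior: Beta(7.8, 3).
Data: 5 successes in 16 trials (from the sequence). The binomial likelihood contributes p^5(1−p)^11, so the posterior is Beta(7.8+5, 3+11) = Beta(12.8, 14).
For Beta(a, b) with a, b > 1 the mode is (a−1)/(a+b−2) = 11.8/24.8 ≈ 0.4758.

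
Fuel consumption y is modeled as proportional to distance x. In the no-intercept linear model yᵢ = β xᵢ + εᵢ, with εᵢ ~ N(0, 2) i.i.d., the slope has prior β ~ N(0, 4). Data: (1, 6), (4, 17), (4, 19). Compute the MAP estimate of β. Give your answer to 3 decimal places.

β̂_MAP = 4.478

log p(β | y) = −Σ(yᵢ − βxᵢ)²/(2·2) − β²/(2·4) + const.
Setting the derivative to zero: Σxᵢ(yᵢ − βxᵢ)/2 − β/4 = 0, so β = Σxᵢyᵢ / (Σxᵢ² + σ²/τ²).
Σxᵢyᵢ = 1·6 + 4·17 + 4·19 = 150; Σxᵢ² = 33; σ²/τ² = 0.5.
β̂_MAP = 150 / (33 + 0.5) = 150/33.5 ≈ 4.478.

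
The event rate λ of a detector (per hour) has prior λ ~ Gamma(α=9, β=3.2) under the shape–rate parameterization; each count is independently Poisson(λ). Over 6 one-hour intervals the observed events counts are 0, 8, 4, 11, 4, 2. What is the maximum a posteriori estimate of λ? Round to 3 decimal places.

λ̂_MAP = 4.022

Σxᵢ = 0+8+4+11+4+2 = 29, with n = 6.
Posterior ∝ λ^8e^(−3.2λ) · λ^29e^(−6λ) = λ^37e^(−9.2λ), i.e. Gamma(shape=38, rate=9.2).
The mode of a Gamma(a, b) with a ≥ 1 (shape–rate) is (a−1)/b = 37/9.2 ≈ 4.022.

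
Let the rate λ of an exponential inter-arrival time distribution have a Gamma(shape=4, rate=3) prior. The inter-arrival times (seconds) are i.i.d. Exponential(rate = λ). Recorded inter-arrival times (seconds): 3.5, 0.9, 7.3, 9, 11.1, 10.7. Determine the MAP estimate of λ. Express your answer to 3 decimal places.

λ̂_MAP = 0.198

The Exponential(rate=λ) likelihood is ∝ λ^n e^(−λΣtᵢ). Here n = 6 and Σtᵢ = 3.5 + 0.9 + 7.3 + 9 + 11.1 + 10.7 = 42.5.
Posterior ∝ λ^3e^(−3λ) · λ^6e^(−42.5λ) = λ^9e^(−45.5λ), i.e. Gamma(10, 45.5).
Mode = (a−1)/b = 9/45.5 ≈ 0.198.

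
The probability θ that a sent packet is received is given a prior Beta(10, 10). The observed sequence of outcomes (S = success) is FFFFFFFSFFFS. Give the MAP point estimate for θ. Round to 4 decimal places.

θ̂_MAP = 0.3667

Prior: Beta(10, 10).
Data: 2 successes in 12 trials (from the sequence). The binomial likelihood contributes θ^2(1−θ)^10, so the posterior is Beta(10+2, 10+10) = Beta(12, 20).
For Beta(a, b) with a, b > 1 the mode is (a−1)/(a+b−2) = 11/30 ≈ 0.3667.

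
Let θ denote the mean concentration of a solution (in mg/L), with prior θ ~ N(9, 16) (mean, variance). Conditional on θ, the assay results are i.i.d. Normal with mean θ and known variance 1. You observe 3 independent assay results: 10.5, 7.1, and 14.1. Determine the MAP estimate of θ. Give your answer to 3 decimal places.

n = 3; x̄ = (10.5 + 7.1 + 14.1)/3 = 31.7/3 = 317/30 ≈ 10.5667.
For a Normal prior and Normal likelihood with known variance, the posterior is Normal; its mode equals its mean, the precision-weighted average.
Prior precision 1/σ₀² = 1/16 = 0.0625; data precision n/σ² = 3/1 = 3.
θ̂ = (0.0625·9 + 3·(317/30)) / (0.0625 + 3) = 32.2625/3.0625 = 2581/245 ≈ 10.535.

θ̂_MAP = 10.535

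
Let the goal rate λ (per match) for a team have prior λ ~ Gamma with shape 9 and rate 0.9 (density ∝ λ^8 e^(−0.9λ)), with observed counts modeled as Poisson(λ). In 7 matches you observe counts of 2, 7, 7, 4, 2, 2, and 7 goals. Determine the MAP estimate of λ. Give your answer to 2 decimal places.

λ̂_MAP = 4.94

Σxᵢ = 2+7+7+4+2+2+7 = 31, with n = 7.
Posterior ∝ λ^8e^(−0.9λ) · λ^31e^(−7λ) = λ^39e^(−7.9λ), i.e. Gamma(shape=40, rate=7.9).
The mode of a Gamma(a, b) with a ≥ 1 (shape–rate) is (a−1)/b = 39/7.9 ≈ 4.94.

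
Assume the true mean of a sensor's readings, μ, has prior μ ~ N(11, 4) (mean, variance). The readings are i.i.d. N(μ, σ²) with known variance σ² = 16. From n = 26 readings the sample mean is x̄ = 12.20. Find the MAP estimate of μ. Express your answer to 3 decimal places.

μ̂_MAP = 12.040

n = 26, x̄ = 12.20.
For a Normal prior and Normal likelihood with known variance, the posterior is Normal; its mode equals its mean, the precision-weighted average.
Prior precision 1/σ₀² = 1/4 = 0.25; data precision n/σ² = 26/16 = 1.625.
μ̂ = (0.25·11 + 1.625·12.2) / (0.25 + 1.625) = 22.575/1.875 = 12.040.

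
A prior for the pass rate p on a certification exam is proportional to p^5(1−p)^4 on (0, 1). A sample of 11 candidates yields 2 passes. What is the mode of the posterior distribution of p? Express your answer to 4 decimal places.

The prior density ∝ p^5(1−p)^4 is the kernel of Beta(6, 5).
Data: 2 successes in 11 trials. The binomial likelihood contributes p^2(1−p)^9, so the posterior is Beta(6+2, 5+9) = Beta(8, 14).
For Beta(a, b) with a, b > 1 the mode is (a−1)/(a+b−2) = 7/20 ≈ 0.3500.

p̂_MAP = 0.3500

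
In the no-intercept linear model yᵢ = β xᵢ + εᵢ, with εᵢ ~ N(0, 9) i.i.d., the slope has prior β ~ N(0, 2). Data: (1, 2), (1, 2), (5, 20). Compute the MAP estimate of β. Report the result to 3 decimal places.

β̂_MAP = 3.302

log p(β | y) = −Σ(yᵢ − βxᵢ)²/(2·9) − β²/(2·2) + const.
Setting the derivative to zero: Σxᵢ(yᵢ − βxᵢ)/9 − β/2 = 0, so β = Σxᵢyᵢ / (Σxᵢ² + σ²/τ²).
Σxᵢyᵢ = 1·2 + 1·2 + 5·20 = 104; Σxᵢ² = 27; σ²/τ² = 4.5.
β̂_MAP = 104 / (27 + 4.5) = 104/31.5 ≈ 3.302.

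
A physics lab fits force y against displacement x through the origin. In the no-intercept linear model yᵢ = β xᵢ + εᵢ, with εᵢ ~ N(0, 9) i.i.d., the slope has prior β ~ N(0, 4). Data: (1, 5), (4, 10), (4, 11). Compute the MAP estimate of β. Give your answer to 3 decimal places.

β̂_MAP = 2.525

log p(β | y) = −Σ(yᵢ − βxᵢ)²/(2·9) − β²/(2·4) + const.
Setting the derivative to zero: Σxᵢ(yᵢ − βxᵢ)/9 − β/4 = 0, so β = Σxᵢyᵢ / (Σxᵢ² + σ²/τ²).
Σxᵢyᵢ = 1·5 + 4·10 + 4·11 = 89; Σxᵢ² = 33; σ²/τ² = 2.25.
β̂_MAP = 89 / (33 + 2.25) = 89/35.25 ≈ 2.525.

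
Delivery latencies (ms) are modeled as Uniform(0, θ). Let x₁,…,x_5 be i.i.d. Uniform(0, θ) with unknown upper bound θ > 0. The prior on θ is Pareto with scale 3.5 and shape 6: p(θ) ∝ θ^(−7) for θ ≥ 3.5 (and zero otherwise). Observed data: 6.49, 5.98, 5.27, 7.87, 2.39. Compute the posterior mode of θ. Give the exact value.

θ̂_MAP = 7.87

The Uniform(0, θ) likelihood is θ^(−n) for θ ≥ max(xᵢ), zero otherwise. Here max(xᵢ) = 7.87.
Posterior ∝ θ^(−7) · θ^(−5) = θ^(−12) on θ ≥ max(3.5, 7.87) = 7.87.
This density is strictly decreasing in θ, so the posterior mode lies at the lower boundary of the support.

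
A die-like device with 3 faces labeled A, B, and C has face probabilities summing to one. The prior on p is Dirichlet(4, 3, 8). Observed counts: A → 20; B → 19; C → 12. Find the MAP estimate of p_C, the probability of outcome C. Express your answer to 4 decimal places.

MAP estimate of p_C = 0.3016

The posterior is Dirichlet(αᵢ + nᵢ) = Dirichlet(24, 22, 20).
For a Dirichlet(a₁,…,a_K) with all aᵢ > 1, the mode has j-th component (aⱼ − 1)/(Σaᵢ − K).
Here Σaᵢ = 66 and K = 3, so p_C = (20 − 1)/(66 − 3) = 19/63 ≈ 0.3016.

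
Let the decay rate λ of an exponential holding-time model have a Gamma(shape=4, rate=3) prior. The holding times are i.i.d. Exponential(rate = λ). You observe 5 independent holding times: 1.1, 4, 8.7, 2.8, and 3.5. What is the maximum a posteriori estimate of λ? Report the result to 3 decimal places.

The Exponential(rate=λ) likelihood is ∝ λ^n e^(−λΣtᵢ). Here n = 5 and Σtᵢ = 1.1 + 4 + 8.7 + 2.8 + 3.5 = 20.1.
Posterior ∝ λ^3e^(−3λ) · λ^5e^(−20.1λ) = λ^8e^(−23.1λ), i.e. Gamma(9, 23.1).
Mode = (a−1)/b = 8/23.1 ≈ 0.346.

λ̂_MAP = 0.346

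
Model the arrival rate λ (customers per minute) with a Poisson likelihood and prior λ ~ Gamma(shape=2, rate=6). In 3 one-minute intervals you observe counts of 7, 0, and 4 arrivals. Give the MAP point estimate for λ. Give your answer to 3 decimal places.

Σxᵢ = 7+0+4 = 11, with n = 3.
Posterior ∝ λe^(−6λ) · λ^11e^(−3λ) = λ^12e^(−9λ), i.e. Gamma(shape=13, rate=9).
The mode of a Gamma(a, b) with a ≥ 1 (shape–rate) is (a−1)/b = 12/9 ≈ 1.333.

λ̂_MAP = 1.333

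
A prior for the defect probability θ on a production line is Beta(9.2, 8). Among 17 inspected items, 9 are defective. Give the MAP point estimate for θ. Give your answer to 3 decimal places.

Prior: Beta(9.2, 8).
Data: 9 successes in 17 trials. The binomial likelihood contributes θ^9(1−θ)^8, so the posterior is Beta(9.2+9, 8+8) = Beta(18.2, 16).
For Beta(a, b) with a, b > 1 the mode is (a−1)/(a+b−2) = 17.2/32.2 ≈ 0.534.

θ̂_MAP = 0.534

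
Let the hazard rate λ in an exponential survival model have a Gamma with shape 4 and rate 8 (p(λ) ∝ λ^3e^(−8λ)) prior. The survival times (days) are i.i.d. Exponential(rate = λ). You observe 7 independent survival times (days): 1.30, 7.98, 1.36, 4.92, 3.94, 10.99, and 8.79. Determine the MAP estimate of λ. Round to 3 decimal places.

λ̂_MAP = 0.212

The Exponential(rate=λ) likelihood is ∝ λ^n e^(−λΣtᵢ). Here n = 7 and Σtᵢ = 1.30 + 7.98 + 1.36 + 4.92 + 3.94 + 10.99 + 8.79 = 39.28.
Posterior ∝ λ^3e^(−8λ) · λ^7e^(−39.28λ) = λ^10e^(−47.28λ), i.e. Gamma(11, 47.28).
Mode = (a−1)/b = 10/47.28 ≈ 0.212.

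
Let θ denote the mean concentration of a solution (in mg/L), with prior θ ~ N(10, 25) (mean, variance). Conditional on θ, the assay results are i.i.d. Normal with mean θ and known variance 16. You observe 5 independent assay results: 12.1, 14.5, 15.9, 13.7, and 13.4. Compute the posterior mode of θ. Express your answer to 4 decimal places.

θ̂_MAP = 13.4752

n = 5; x̄ = (12.1 + 14.5 + 15.9 + 13.7 + 13.4)/5 = 69.6/5 = 13.92.
For a Normal prior and Normal likelihood with known variance, the posterior is Normal; its mode equals its mean, the precision-weighted average.
Prior precision 1/σ₀² = 1/25 = 0.04; data precision n/σ² = 5/16 = 0.3125.
θ̂ = (0.04·10 + 0.3125·13.92) / (0.04 + 0.3125) = 4.75/0.3525 = 1900/141 ≈ 13.4752.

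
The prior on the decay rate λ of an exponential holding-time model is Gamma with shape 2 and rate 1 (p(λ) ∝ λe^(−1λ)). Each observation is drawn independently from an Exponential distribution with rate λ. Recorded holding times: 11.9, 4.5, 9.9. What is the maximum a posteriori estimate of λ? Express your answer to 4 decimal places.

λ̂_MAP = 0.1465

The Exponential(rate=λ) likelihood is ∝ λ^n e^(−λΣtᵢ). Here n = 3 and Σtᵢ = 11.9 + 4.5 + 9.9 = 26.3.
Posterior ∝ λe^(−1λ) · λ^3e^(−26.3λ) = λ^4e^(−27.3λ), i.e. Gamma(5, 27.3).
Mode = (a−1)/b = 4/27.3 ≈ 0.1465.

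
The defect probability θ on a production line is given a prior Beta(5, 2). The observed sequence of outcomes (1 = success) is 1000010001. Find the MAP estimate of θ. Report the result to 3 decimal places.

θ̂_MAP = 0.467

Prior: Beta(5, 2).
Data: 3 successes in 10 trials (from the sequence). The binomial likelihood contributes θ^3(1−θ)^7, so the posterior is Beta(5+3, 2+7) = Beta(8, 9).
For Beta(a, b) with a, b > 1 the mode is (a−1)/(a+b−2) = 7/15 ≈ 0.467.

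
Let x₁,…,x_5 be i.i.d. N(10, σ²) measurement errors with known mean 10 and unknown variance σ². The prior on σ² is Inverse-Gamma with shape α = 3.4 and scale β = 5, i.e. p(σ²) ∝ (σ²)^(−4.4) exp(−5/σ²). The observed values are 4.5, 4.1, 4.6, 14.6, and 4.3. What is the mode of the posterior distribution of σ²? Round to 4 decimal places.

σ̂²_MAP = 11.4399

Sum of squared deviations about the known mean: SS = (4.5−10)² + (4.1−10)² + (4.6−10)² + (14.6−10)² + (4.3−10)² = 147.87.
The Normal likelihood contributes (σ²)^(−n/2) exp(−SS/(2σ²)), so the posterior is Inverse-Gamma(α + n/2, β + SS/2) = Inverse-Gamma(5.9, 78.935).
The mode of Inverse-Gamma(a, b) is b/(a+1) = 78.935/6.9 ≈ 11.4399.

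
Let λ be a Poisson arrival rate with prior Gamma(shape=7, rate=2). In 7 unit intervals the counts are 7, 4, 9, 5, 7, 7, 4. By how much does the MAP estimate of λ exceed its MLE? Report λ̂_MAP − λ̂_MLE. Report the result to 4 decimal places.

MAP − MLE = -0.6984

Σxᵢ = 43. Posterior is Gamma(50, 9); MAP = (50−1)/9 = 49/9 ≈ 5.44444.
MLE = x̄ = 43/7 ≈ 6.14286.
Difference = 49/9 − 43/7 = -44/63 ≈ -0.6984.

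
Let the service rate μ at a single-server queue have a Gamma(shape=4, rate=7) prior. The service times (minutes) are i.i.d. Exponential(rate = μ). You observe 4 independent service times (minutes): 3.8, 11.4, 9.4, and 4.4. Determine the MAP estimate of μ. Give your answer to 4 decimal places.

μ̂_MAP = 0.1944

The Exponential(rate=μ) likelihood is ∝ μ^n e^(−μΣtᵢ). Here n = 4 and Σtᵢ = 3.8 + 11.4 + 9.4 + 4.4 = 29.
Posterior ∝ μ^3e^(−7μ) · μ^4e^(−29μ) = μ^7e^(−36μ), i.e. Gamma(8, 36).
Mode = (a−1)/b = 7/36 ≈ 0.1944.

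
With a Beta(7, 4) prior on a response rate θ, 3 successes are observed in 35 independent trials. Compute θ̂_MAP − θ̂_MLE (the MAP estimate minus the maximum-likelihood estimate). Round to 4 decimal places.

Posterior is Beta(10, 36); MAP = (10−1)/(46−2) = 9/44 ≈ 0.20455.
MLE ignores the prior: θ̂_MLE = k/n = 3/35 ≈ 0.08571.
Difference = 9/44 − 3/35 = 183/1540 ≈ 0.1188.

MAP − MLE = 0.1188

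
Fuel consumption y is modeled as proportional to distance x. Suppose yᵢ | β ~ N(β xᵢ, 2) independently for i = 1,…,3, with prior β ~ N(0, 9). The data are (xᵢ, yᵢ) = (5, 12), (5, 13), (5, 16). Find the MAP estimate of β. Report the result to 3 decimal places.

β̂_MAP = 2.725

log p(β | y) = −Σ(yᵢ − βxᵢ)²/(2·2) − β²/(2·9) + const.
Setting the derivative to zero: Σxᵢ(yᵢ − βxᵢ)/2 − β/9 = 0, so β = Σxᵢyᵢ / (Σxᵢ² + σ²/τ²).
Σxᵢyᵢ = 5·12 + 5·13 + 5·16 = 205; Σxᵢ² = 75; σ²/τ² = 2/9.
β̂_MAP = 205 / (75 + 2/9) = 205/(677/9) = 1845/677 ≈ 2.725.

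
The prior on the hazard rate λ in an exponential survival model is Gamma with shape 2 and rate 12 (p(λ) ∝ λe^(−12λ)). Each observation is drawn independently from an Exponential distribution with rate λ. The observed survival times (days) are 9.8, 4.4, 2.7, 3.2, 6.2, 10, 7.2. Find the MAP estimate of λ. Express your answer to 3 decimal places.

λ̂_MAP = 0.144

The Exponential(rate=λ) likelihood is ∝ λ^n e^(−λΣtᵢ). Here n = 7 and Σtᵢ = 9.8 + 4.4 + 2.7 + 3.2 + 6.2 + 10 + 7.2 = 43.5.
Posterior ∝ λe^(−12λ) · λ^7e^(−43.5λ) = λ^8e^(−55.5λ), i.e. Gamma(9, 55.5).
Mode = (a−1)/b = 8/55.5 ≈ 0.144.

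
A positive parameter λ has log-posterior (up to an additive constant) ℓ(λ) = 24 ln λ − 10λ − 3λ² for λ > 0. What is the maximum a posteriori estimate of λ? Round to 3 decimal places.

λ̂_MAP = 1.333

ℓ'(λ) = 24/λ − 10 − 6λ. Setting this to zero and multiplying by λ: 6λ² + 10λ − 24 = 0.
λ = (−10 + √(10² + 4·6·24)) / (2·6) = (−10 + √676) / 12 = (−10 + 26)/12 = 4/3.
ℓ''(λ) = −24/λ² − 6 < 0, confirming a maximum.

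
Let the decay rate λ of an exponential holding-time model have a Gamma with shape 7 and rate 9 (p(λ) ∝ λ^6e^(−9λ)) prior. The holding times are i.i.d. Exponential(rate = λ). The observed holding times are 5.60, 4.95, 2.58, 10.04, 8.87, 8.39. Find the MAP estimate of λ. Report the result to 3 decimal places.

λ̂_MAP = 0.243

The Exponential(rate=λ) likelihood is ∝ λ^n e^(−λΣtᵢ). Here n = 6 and Σtᵢ = 5.60 + 4.95 + 2.58 + 10.04 + 8.87 + 8.39 = 40.43.
Posterior ∝ λ^6e^(−9λ) · λ^6e^(−40.43λ) = λ^12e^(−49.43λ), i.e. Gamma(13, 49.43).
Mode = (a−1)/b = 12/49.43 ≈ 0.243.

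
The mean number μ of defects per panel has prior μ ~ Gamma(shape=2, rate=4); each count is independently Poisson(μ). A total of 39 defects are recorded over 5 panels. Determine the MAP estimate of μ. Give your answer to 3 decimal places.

μ̂_MAP = 4.444

Σxᵢ = 39, n = 5.
Posterior ∝ μe^(−4μ) · μ^39e^(−5μ) = μ^40e^(−9μ), i.e. Gamma(shape=41, rate=9).
The mode of a Gamma(a, b) with a ≥ 1 (shape–rate) is (a−1)/b = 40/9 ≈ 4.444.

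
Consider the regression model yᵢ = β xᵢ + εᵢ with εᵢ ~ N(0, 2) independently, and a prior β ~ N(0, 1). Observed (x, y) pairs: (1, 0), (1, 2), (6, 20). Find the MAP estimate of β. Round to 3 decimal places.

β̂_MAP = 3.050

log p(β | y) = −Σ(yᵢ − βxᵢ)²/(2·2) − β²/(2·1) + const.
Setting the derivative to zero: Σxᵢ(yᵢ − βxᵢ)/2 − β/1 = 0, so β = Σxᵢyᵢ / (Σxᵢ² + σ²/τ²).
Σxᵢyᵢ = 1·0 + 1·2 + 6·20 = 122; Σxᵢ² = 38; σ²/τ² = 2.
β̂_MAP = 122 / (38 + 2) = 122/40 ≈ 3.050.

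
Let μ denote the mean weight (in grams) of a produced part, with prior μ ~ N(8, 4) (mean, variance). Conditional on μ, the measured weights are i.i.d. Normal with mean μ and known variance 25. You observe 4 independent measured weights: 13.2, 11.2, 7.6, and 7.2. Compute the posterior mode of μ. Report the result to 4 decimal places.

μ̂_MAP = 8.7024

n = 4; x̄ = (13.2 + 11.2 + 7.6 + 7.2)/4 = 39.2/4 = 9.8.
For a Normal prior and Normal likelihood with known variance, the posterior is Normal; its mode equals its mean, the precision-weighted average.
Prior precision 1/σ₀² = 1/4 = 0.25; data precision n/σ² = 4/25 = 0.16.
μ̂ = (0.25·8 + 0.16·9.8) / (0.25 + 0.16) = 3.568/0.41 = 1784/205 ≈ 8.7024.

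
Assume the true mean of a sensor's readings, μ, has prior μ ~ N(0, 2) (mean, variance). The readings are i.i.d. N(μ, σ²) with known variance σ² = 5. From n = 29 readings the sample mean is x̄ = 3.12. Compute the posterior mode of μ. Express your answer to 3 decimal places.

μ̂_MAP = 2.872

n = 29, x̄ = 3.12.
For a Normal prior and Normal likelihood with known variance, the posterior is Normal; its mode equals its mean, the precision-weighted average.
Prior precision 1/σ₀² = 1/2 = 0.5; data precision n/σ² = 29/5 = 5.8.
μ̂ = (0.5·0 + 5.8·3.12) / (0.5 + 5.8) = 18.096/6.3 = 1508/525 ≈ 2.872.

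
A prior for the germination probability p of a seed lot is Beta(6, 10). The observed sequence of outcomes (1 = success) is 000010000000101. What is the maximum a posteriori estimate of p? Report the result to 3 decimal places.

p̂_MAP = 0.276

Prior: Beta(6, 10).
Data: 3 successes in 15 trials (from the sequence). The binomial likelihood contributes p^3(1−p)^12, so the posterior is Beta(6+3, 10+12) = Beta(9, 22).
For Beta(a, b) with a, b > 1 the mode is (a−1)/(a+b−2) = 8/29 ≈ 0.276.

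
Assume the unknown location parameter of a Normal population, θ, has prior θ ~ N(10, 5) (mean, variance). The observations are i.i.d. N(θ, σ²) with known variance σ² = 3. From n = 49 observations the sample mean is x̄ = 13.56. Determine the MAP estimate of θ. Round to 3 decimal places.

θ̂_MAP = 13.517

n = 49, x̄ = 13.56.
For a Normal prior and Normal likelihood with known variance, the posterior is Normal; its mode equals its mean, the precision-weighted average.
Prior precision 1/σ₀² = 1/5 = 0.2; data precision n/σ² = 49/3.
θ̂ = (0.2·10 + (49/3)·13.56) / (0.2 + 49/3) = 223.48/(248/15) = 16761/1240 ≈ 13.517.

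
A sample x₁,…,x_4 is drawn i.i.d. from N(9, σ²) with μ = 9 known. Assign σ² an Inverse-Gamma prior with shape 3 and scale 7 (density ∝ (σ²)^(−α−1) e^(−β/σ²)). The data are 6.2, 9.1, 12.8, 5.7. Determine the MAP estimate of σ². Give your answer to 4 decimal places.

σ̂²_MAP = 3.9317

Sum of squared deviations about the known mean: SS = (6.2−9)² + (9.1−9)² + (12.8−9)² + (5.7−9)² = 33.18.
The Normal likelihood contributes (σ²)^(−n/2) exp(−SS/(2σ²)), so the posterior is Inverse-Gamma(α + n/2, β + SS/2) = Inverse-Gamma(5, 23.59).
The mode of Inverse-Gamma(a, b) is b/(a+1) = 23.59/6 ≈ 3.9317.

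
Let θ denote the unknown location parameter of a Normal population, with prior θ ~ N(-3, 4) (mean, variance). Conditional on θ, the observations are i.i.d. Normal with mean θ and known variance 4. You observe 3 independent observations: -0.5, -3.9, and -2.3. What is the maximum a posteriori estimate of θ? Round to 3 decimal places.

n = 3; x̄ = ((-0.5) + (-3.9) + (-2.3))/3 = -6.7/3 = -67/30 ≈ -2.2333.
For a Normal prior and Normal likelihood with known variance, the posterior is Normal; its mode equals its mean, the precision-weighted average.
Prior precision 1/σ₀² = 1/4 = 0.25; data precision n/σ² = 3/4 = 0.75.
θ̂ = (0.25·(-3) + 0.75·(-67/30)) / (0.25 + 0.75) = (-2.425)/1 = -2.425.

θ̂_MAP = -2.425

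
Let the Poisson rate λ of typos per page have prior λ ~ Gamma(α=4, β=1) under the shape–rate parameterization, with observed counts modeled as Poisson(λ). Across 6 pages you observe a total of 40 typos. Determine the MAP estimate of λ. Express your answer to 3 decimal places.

Σxᵢ = 40, n = 6.
Posterior ∝ λ^3e^(−1λ) · λ^40e^(−6λ) = λ^43e^(−7λ), i.e. Gamma(shape=44, rate=7).
The mode of a Gamma(a, b) with a ≥ 1 (shape–rate) is (a−1)/b = 43/7 ≈ 6.143.

λ̂_MAP = 6.143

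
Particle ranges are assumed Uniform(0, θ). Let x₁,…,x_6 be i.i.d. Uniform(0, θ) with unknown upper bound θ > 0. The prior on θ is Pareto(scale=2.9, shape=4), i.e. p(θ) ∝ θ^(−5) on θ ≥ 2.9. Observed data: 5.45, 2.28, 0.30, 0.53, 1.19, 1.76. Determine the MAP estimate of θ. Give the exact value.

θ̂_MAP = 5.45

The Uniform(0, θ) likelihood is θ^(−n) for θ ≥ max(xᵢ), zero otherwise. Here max(xᵢ) = 5.45.
Posterior ∝ θ^(−5) · θ^(−6) = θ^(−11) on θ ≥ max(2.9, 5.45) = 5.45.
This density is strictly decreasing in θ, so the posterior mode lies at the lower boundary of the support.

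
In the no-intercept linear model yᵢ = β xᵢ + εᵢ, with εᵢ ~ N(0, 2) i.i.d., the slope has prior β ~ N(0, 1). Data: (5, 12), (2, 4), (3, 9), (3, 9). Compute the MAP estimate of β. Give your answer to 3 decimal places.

β̂_MAP = 2.490

log p(β | y) = −Σ(yᵢ − βxᵢ)²/(2·2) − β²/(2·1) + const.
Setting the derivative to zero: Σxᵢ(yᵢ − βxᵢ)/2 − β/1 = 0, so β = Σxᵢyᵢ / (Σxᵢ² + σ²/τ²).
Σxᵢyᵢ = 5·12 + 2·4 + 3·9 + 3·9 = 122; Σxᵢ² = 47; σ²/τ² = 2.
β̂_MAP = 122 / (47 + 2) = 122/49 ≈ 2.490.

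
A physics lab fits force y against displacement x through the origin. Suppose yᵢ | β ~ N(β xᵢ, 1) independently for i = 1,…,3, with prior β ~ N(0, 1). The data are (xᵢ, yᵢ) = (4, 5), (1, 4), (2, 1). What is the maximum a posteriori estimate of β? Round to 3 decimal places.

log p(β | y) = −Σ(yᵢ − βxᵢ)²/(2·1) − β²/(2·1) + const.
Setting the derivative to zero: Σxᵢ(yᵢ − βxᵢ)/1 − β/1 = 0, so β = Σxᵢyᵢ / (Σxᵢ² + σ²/τ²).
Σxᵢyᵢ = 4·5 + 1·4 + 2·1 = 26; Σxᵢ² = 21; σ²/τ² = 1.
β̂_MAP = 26 / (21 + 1) = 26/22 ≈ 1.182.

β̂_MAP = 1.182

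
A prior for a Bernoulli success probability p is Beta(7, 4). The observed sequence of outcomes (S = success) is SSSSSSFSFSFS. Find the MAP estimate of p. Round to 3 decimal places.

p̂_MAP = 0.714

Prior: Beta(7, 4).
Data: 9 successes in 12 trials (from the sequence). The binomial likelihood contributes p^9(1−p)^3, so the posterior is Beta(7+9, 4+3) = Beta(16, 7).
For Beta(a, b) with a, b > 1 the mode is (a−1)/(a+b−2) = 15/21 ≈ 0.714.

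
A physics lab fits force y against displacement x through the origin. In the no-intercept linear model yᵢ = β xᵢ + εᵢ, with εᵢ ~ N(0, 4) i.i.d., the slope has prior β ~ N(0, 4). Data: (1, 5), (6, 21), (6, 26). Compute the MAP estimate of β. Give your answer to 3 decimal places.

log p(β | y) = −Σ(yᵢ − βxᵢ)²/(2·4) − β²/(2·4) + const.
Setting the derivative to zero: Σxᵢ(yᵢ − βxᵢ)/4 − β/4 = 0, so β = Σxᵢyᵢ / (Σxᵢ² + σ²/τ²).
Σxᵢyᵢ = 1·5 + 6·21 + 6·26 = 287; Σxᵢ² = 73; σ²/τ² = 1.
β̂_MAP = 287 / (73 + 1) = 287/74 ≈ 3.878.

β̂_MAP = 3.878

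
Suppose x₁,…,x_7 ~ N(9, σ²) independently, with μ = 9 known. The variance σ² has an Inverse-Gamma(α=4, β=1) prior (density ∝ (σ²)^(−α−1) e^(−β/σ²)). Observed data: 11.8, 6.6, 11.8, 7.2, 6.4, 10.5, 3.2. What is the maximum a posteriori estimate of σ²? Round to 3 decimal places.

σ̂²_MAP = 4.078

Sum of squared deviations about the known mean: SS = (11.8−9)² + (6.6−9)² + (11.8−9)² + (7.2−9)² + (6.4−9)² + (10.5−9)² + (3.2−9)² = 67.33.
The Normal likelihood contributes (σ²)^(−n/2) exp(−SS/(2σ²)), so the posterior is Inverse-Gamma(α + n/2, β + SS/2) = Inverse-Gamma(7.5, 34.665).
The mode of Inverse-Gamma(a, b) is b/(a+1) = 34.665/8.5 ≈ 4.078.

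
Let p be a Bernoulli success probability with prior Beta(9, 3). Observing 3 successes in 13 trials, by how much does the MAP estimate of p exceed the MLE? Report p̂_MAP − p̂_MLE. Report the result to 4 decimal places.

MAP − MLE = 0.2475

Posterior is Beta(12, 13); MAP = (12−1)/(25−2) = 11/23 ≈ 0.47826.
MLE ignores the prior: p̂_MLE = k/n = 3/13 ≈ 0.23077.
Difference = 11/23 − 3/13 = 74/299 ≈ 0.2475.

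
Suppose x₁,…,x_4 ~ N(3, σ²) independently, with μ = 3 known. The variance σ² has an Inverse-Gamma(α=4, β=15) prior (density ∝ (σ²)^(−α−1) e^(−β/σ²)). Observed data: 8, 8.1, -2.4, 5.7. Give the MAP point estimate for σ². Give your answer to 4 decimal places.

Sum of squared deviations about the known mean: SS = (8−3)² + (8.1−3)² + (-2.4−3)² + (5.7−3)² = 87.46.
The Normal likelihood contributes (σ²)^(−n/2) exp(−SS/(2σ²)), so the posterior is Inverse-Gamma(α + n/2, β + SS/2) = Inverse-Gamma(6, 58.73).
The mode of Inverse-Gamma(a, b) is b/(a+1) = 58.73/7 ≈ 8.3900.

σ̂²_MAP = 8.3900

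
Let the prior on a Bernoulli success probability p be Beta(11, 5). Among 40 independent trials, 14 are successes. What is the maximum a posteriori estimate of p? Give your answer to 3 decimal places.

Prior: Beta(11, 5).
Data: 14 successes in 40 trials. The binomial likelihood contributes p^14(1−p)^26, so the posterior is Beta(11+14, 5+26) = Beta(25, 31).
For Beta(a, b) with a, b > 1 the mode is (a−1)/(a+b−2) = 24/54 ≈ 0.444.

p̂_MAP = 0.444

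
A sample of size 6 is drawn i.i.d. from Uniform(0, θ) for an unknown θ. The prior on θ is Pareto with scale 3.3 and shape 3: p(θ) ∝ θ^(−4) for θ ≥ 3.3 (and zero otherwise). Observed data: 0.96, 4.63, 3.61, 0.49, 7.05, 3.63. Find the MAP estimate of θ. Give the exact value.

The Uniform(0, θ) likelihood is θ^(−n) for θ ≥ max(xᵢ), zero otherwise. Here max(xᵢ) = 7.05.
Posterior ∝ θ^(−4) · θ^(−6) = θ^(−10) on θ ≥ max(3.3, 7.05) = 7.05.
This density is strictly decreasing in θ, so the posterior mode lies at the lower boundary of the support.

θ̂_MAP = 7.05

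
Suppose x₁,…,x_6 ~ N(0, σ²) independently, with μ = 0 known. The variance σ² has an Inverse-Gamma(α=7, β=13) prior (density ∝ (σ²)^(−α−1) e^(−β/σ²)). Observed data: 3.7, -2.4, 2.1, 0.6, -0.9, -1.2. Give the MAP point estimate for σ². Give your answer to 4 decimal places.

σ̂²_MAP = 2.3850

Sum of squared deviations about the known mean: SS = (3.7−0)² + (-2.4−0)² + (2.1−0)² + (0.6−0)² + (-0.9−0)² + (-1.2−0)² = 26.47.
The Normal likelihood contributes (σ²)^(−n/2) exp(−SS/(2σ²)), so the posterior is Inverse-Gamma(α + n/2, β + SS/2) = Inverse-Gamma(10, 26.235).
The mode of Inverse-Gamma(a, b) is b/(a+1) = 26.235/11 ≈ 2.3850.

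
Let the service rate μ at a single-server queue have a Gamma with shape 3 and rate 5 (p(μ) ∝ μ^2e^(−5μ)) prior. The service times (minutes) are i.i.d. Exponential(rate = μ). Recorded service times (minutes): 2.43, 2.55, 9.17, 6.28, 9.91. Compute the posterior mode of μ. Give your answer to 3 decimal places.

The Exponential(rate=μ) likelihood is ∝ μ^n e^(−μΣtᵢ). Here n = 5 and Σtᵢ = 2.43 + 2.55 + 9.17 + 6.28 + 9.91 = 30.34.
Posterior ∝ μ^2e^(−5μ) · μ^5e^(−30.34μ) = μ^7e^(−35.34μ), i.e. Gamma(8, 35.34).
Mode = (a−1)/b = 7/35.34 ≈ 0.198.

μ̂_MAP = 0.198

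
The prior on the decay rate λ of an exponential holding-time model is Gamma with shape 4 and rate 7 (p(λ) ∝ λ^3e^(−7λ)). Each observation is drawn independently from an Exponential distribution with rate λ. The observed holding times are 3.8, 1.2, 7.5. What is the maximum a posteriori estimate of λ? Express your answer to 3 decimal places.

The Exponential(rate=λ) likelihood is ∝ λ^n e^(−λΣtᵢ). Here n = 3 and Σtᵢ = 3.8 + 1.2 + 7.5 = 12.5.
Posterior ∝ λ^3e^(−7λ) · λ^3e^(−12.5λ) = λ^6e^(−19.5λ), i.e. Gamma(7, 19.5).
Mode = (a−1)/b = 6/19.5 ≈ 0.308.

λ̂_MAP = 0.308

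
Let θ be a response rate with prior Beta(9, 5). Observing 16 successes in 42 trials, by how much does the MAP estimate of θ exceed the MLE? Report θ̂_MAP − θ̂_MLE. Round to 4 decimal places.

Posterior is Beta(25, 31); MAP = (25−1)/(56−2) = 24/54 ≈ 0.44444.
MLE ignores the prior: θ̂_MLE = k/n = 16/42 ≈ 0.38095.
Difference = 24/54 − 16/42 = 4/63 ≈ 0.0635.

MAP − MLE = 0.0635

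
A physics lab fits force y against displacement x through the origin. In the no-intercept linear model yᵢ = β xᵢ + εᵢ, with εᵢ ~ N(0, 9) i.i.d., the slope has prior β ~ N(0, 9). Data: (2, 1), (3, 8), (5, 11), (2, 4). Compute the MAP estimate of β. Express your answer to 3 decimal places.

β̂_MAP = 2.070

log p(β | y) = −Σ(yᵢ − βxᵢ)²/(2·9) − β²/(2·9) + const.
Setting the derivative to zero: Σxᵢ(yᵢ − βxᵢ)/9 − β/9 = 0, so β = Σxᵢyᵢ / (Σxᵢ² + σ²/τ²).
Σxᵢyᵢ = 2·1 + 3·8 + 5·11 + 2·4 = 89; Σxᵢ² = 42; σ²/τ² = 1.
β̂_MAP = 89 / (42 + 1) = 89/43 ≈ 2.070.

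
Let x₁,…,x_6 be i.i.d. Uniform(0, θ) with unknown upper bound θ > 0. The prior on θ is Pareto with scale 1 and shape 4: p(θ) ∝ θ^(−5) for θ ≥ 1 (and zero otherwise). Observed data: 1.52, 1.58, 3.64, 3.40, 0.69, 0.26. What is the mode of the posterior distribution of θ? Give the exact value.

θ̂_MAP = 3.64

The Uniform(0, θ) likelihood is θ^(−n) for θ ≥ max(xᵢ), zero otherwise. Here max(xᵢ) = 3.64.
Posterior ∝ θ^(−5) · θ^(−6) = θ^(−11) on θ ≥ max(1, 3.64) = 3.64.
This density is strictly decreasing in θ, so the posterior mode lies at the lower boundary of the support.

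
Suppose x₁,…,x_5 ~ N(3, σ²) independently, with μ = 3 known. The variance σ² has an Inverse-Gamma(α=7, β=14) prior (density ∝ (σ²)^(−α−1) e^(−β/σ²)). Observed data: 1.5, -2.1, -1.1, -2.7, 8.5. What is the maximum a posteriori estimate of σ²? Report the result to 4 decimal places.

Sum of squared deviations about the known mean: SS = (1.5−3)² + (-2.1−3)² + (-1.1−3)² + (-2.7−3)² + (8.5−3)² = 107.81.
The Normal likelihood contributes (σ²)^(−n/2) exp(−SS/(2σ²)), so the posterior is Inverse-Gamma(α + n/2, β + SS/2) = Inverse-Gamma(9.5, 67.905).
The mode of Inverse-Gamma(a, b) is b/(a+1) = 67.905/10.5 ≈ 6.4671.

σ̂²_MAP = 6.4671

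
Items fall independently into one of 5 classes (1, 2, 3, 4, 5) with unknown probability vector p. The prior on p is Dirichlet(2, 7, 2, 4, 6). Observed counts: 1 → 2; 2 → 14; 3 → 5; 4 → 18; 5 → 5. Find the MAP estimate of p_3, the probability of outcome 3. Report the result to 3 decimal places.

The posterior is Dirichlet(αᵢ + nᵢ) = Dirichlet(4, 21, 7, 22, 11).
For a Dirichlet(a₁,…,a_K) with all aᵢ > 1, the mode has j-th component (aⱼ − 1)/(Σaᵢ − K).
Here Σaᵢ = 65 and K = 5, so p_3 = (7 − 1)/(65 − 5) = 6/60 ≈ 0.100.

MAP estimate: 0.100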